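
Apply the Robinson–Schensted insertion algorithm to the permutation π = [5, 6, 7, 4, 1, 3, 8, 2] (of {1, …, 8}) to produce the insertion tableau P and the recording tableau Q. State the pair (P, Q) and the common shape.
P = [1, 2, 7, 8] / [3, 6] / [4] / [5];  Q = [1, 2, 3, 7] / [4, 6] / [5] / [8];  common shape = (4, 2, 1, 1)

Row-insert the values π_1, π_2, … into P one at a time, bumping the leftmost entry strictly greater than the inserted value down to the next row. The recording tableau Q records, in position (i, j), the step at which that cell was added to P.
  Insert 5 (step 1): P = [5];  Q = [1]
  Insert 6 (step 2): P = [5, 6];  Q = [1, 2]
  Insert 7 (step 3): P = [5, 6, 7];  Q = [1, 2, 3]
  Insert 4 (step 4): P = [4, 6, 7] / [5];  Q = [1, 2, 3] / [4]
  Insert 1 (step 5): P = [1, 6, 7] / [4] / [5];  Q = [1, 2, 3] / [4] / [5]
  Insert 3 (step 6): P = [1, 3, 7] / [4, 6] / [5];  Q = [1, 2, 3] / [4, 6] / [5]
  Insert 8 (step 7): P = [1, 3, 7, 8] / [4, 6] / [5];  Q = [1, 2, 3, 7] / [4, 6] / [5]
  Insert 2 (step 8): P = [1, 2, 7, 8] / [3, 6] / [4] / [5];  Q = [1, 2, 3, 7] / [4, 6] / [5] / [8]
Final shape: (4, 2, 1, 1).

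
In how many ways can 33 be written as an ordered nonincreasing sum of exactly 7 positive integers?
p(33, 7 parts) = 1009

Partitions of n into exactly k parts are in bijection with partitions of n − k into at most k parts (subtract 1 from each part). So p(33, exactly 7) = p(26, parts ≤ 7). Computing via the recurrence p(m, j) = p(m, j−1) + p(m−j, j) gives 1009.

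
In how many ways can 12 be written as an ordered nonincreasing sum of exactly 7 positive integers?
p(12, 7 parts) = 7

Partitions of n into exactly k parts ↔ partitions of n − k into at most k parts (subtract 1 from each part). For n = 12, k = 7, the partitions are: 6+1+1+1+1+1+1, 5+2+1+1+1+1+1, 4+3+1+1+1+1+1, 4+2+2+1+1+1+1, 3+3+2+1+1+1+1, 3+2+2+2+1+1+1, 2+2+2+2+2+1+1. Count = 7.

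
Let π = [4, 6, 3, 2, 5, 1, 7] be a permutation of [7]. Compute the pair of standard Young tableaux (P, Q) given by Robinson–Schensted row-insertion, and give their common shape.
P = [1, 5, 7] / [2, 6] / [3] / [4];  Q = [1, 2, 7] / [3, 5] / [4] / [6];  common shape = (3, 2, 1, 1)

Row-insert the values π_1, π_2, … into P one at a time, bumping the leftmost entry strictly greater than the inserted value down to the next row. The recording tableau Q records, in position (i, j), the step at which that cell was added to P.
  Insert 4 (step 1): P = [4];  Q = [1]
  Insert 6 (step 2): P = [4, 6];  Q = [1, 2]
  Insert 3 (step 3): P = [3, 6] / [4];  Q = [1, 2] / [3]
  Insert 2 (step 4): P = [2, 6] / [3] / [4];  Q = [1, 2] / [3] / [4]
  Insert 5 (step 5): P = [2, 5] / [3, 6] / [4];  Q = [1, 2] / [3, 5] / [4]
  Insert 1 (step 6): P = [1, 5] / [2, 6] / [3] / [4];  Q = [1, 2] / [3, 5] / [4] / [6]
  Insert 7 (step 7): P = [1, 5, 7] / [2, 6] / [3] / [4];  Q = [1, 2, 7] / [3, 5] / [4] / [6]
Final shape: (3, 2, 1, 1).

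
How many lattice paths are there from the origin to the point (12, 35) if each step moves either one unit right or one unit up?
Number of paths = 52251400851

A monotone lattice path from (0, 0) to (12, 35) consists of 12 east steps and 35 north steps in some order, so it is determined by which 12 of the 47 steps are east. The count is C(47, 12) = 52251400851.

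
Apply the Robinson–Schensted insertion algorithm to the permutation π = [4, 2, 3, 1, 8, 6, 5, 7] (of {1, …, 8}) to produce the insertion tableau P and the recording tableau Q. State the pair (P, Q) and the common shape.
P = [1, 3, 5, 7] / [2, 6] / [4, 8];  Q = [1, 3, 5, 8] / [2, 6] / [4, 7];  common shape = (4, 2, 2)

Row-insert the values π_1, π_2, … into P one at a time, bumping the leftmost entry strictly greater than the inserted value down to the next row. The recording tableau Q records, in position (i, j), the step at which that cell was added to P.
  Insert 4 (step 1): P = [4];  Q = [1]
  Insert 2 (step 2): P = [2] / [4];  Q = [1] / [2]
  Insert 3 (step 3): P = [2, 3] / [4];  Q = [1, 3] / [2]
  Insert 1 (step 4): P = [1, 3] / [2] / [4];  Q = [1, 3] / [2] / [4]
  Insert 8 (step 5): P = [1, 3, 8] / [2] / [4];  Q = [1, 3, 5] / [2] / [4]
  Insert 6 (step 6): P = [1, 3, 6] / [2, 8] / [4];  Q = [1, 3, 5] / [2, 6] / [4]
  Insert 5 (step 7): P = [1, 3, 5] / [2, 6] / [4, 8];  Q = [1, 3, 5] / [2, 6] / [4, 7]
  Insert 7 (step 8): P = [1, 3, 5, 7] / [2, 6] / [4, 8];  Q = [1, 3, 5, 8] / [2, 6] / [4, 7]
Final shape: (4, 2, 2).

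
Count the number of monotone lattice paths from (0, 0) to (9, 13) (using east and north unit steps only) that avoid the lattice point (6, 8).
Number of paths = 329252

Total paths from (0, 0) to (9, 13): C(22, 9) = 497420. Paths through (6, 8): (paths (0, 0) → (6, 8)) × (paths (6, 8) → (9, 13)) = C(14, 6) · C(8, 3) = 3003 · 56 = 168168. Avoidance count = 497420 − 168168 = 329252.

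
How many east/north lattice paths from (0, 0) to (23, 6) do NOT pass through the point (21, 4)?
Number of paths = 399120

Total paths from (0, 0) to (23, 6): C(29, 23) = 475020. Paths through (21, 4): (paths (0, 0) → (21, 4)) × (paths (21, 4) → (23, 6)) = C(25, 21) · C(4, 2) = 12650 · 6 = 75900. Avoidance count = 475020 − 75900 = 399120.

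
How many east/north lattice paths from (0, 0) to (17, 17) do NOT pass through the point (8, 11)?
Number of paths = 1955318310

Total paths from (0, 0) to (17, 17): C(34, 17) = 2333606220. Paths through (8, 11): (paths (0, 0) → (8, 11)) × (paths (8, 11) → (17, 17)) = C(19, 8) · C(15, 9) = 75582 · 5005 = 378287910. Avoidance count = 2333606220 − 378287910 = 1955318310.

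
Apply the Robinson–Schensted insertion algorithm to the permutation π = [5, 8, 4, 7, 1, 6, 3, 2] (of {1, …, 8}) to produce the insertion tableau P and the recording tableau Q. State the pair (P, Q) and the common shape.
P = [1, 2] / [3, 6] / [4, 7] / [5] / [8];  Q = [1, 2] / [3, 4] / [5, 6] / [7] / [8];  common shape = (2, 2, 2, 1, 1)

Row-insert the values π_1, π_2, … into P one at a time, bumping the leftmost entry strictly greater than the inserted value down to the next row. The recording tableau Q records, in position (i, j), the step at which that cell was added to P.
  Insert 5 (step 1): P = [5];  Q = [1]
  Insert 8 (step 2): P = [5, 8];  Q = [1, 2]
  Insert 4 (step 3): P = [4, 8] / [5];  Q = [1, 2] / [3]
  Insert 7 (step 4): P = [4, 7] / [5, 8];  Q = [1, 2] / [3, 4]
  Insert 1 (step 5): P = [1, 7] / [4, 8] / [5];  Q = [1, 2] / [3, 4] / [5]
  Insert 6 (step 6): P = [1, 6] / [4, 7] / [5, 8];  Q = [1, 2] / [3, 4] / [5, 6]
  Insert 3 (step 7): P = [1, 3] / [4, 6] / [5, 7] / [8];  Q = [1, 2] / [3, 4] / [5, 6] / [7]
  Insert 2 (step 8): P = [1, 2] / [3, 6] / [4, 7] / [5] / [8];  Q = [1, 2] / [3, 4] / [5, 6] / [7] / [8]
Final shape: (2, 2, 2, 1, 1).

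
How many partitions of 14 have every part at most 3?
p(14, parts ≤ 3) = 24

Partitions of 14 with all parts ≤ 3: 3+3+3+3+2, 3+3+3+3+1+1, 3+3+3+2+2+1, 3+3+3+2+1+1+1, 3+3+3+1+1+1+1+1, 3+3+2+2+2+2, 3+3+2+2+2+1+1, 3+3+2+2+1+1+1+1, 3+3+2+1+1+1+1+1+1, 3+3+1+1+1+1+1+1+1+1, 3+2+2+2+2+2+1, 3+2+2+2+2+1+1+1, 3+2+2+2+1+1+1+1+1, 3+2+2+1+1+1+1+1+1+1, 3+2+1+1+1+1+1+1+1+1+1, 3+1+1+1+1+1+1+1+1+1+1+1, 2+2+2+2+2+2+2, 2+2+2+2+2+2+1+1, 2+2+2+2+2+1+1+1+1, 2+2+2+2+1+1+1+1+1+1, 2+2+2+1+1+1+1+1+1+1+1, 2+2+1+1+1+1+1+1+1+1+1+1, 2+1+1+1+1+1+1+1+1+1+1+1+1, 1+1+1+1+1+1+1+1+1+1+1+1+1+1. Count = 24.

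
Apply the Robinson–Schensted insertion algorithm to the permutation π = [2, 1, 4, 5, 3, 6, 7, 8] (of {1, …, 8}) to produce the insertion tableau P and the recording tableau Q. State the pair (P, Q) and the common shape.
P = [1, 3, 5, 6, 7, 8] / [2, 4];  Q = [1, 3, 4, 6, 7, 8] / [2, 5];  common shape = (6, 2)

Row-insert the values π_1, π_2, … into P one at a time, bumping the leftmost entry strictly greater than the inserted value down to the next row. The recording tableau Q records, in position (i, j), the step at which that cell was added to P.
  Insert 2 (step 1): P = [2];  Q = [1]
  Insert 1 (step 2): P = [1] / [2];  Q = [1] / [2]
  Insert 4 (step 3): P = [1, 4] / [2];  Q = [1, 3] / [2]
  Insert 5 (step 4): P = [1, 4, 5] / [2];  Q = [1, 3, 4] / [2]
  Insert 3 (step 5): P = [1, 3, 5] / [2, 4];  Q = [1, 3, 4] / [2, 5]
  Insert 6 (step 6): P = [1, 3, 5, 6] / [2, 4];  Q = [1, 3, 4, 6] / [2, 5]
  Insert 7 (step 7): P = [1, 3, 5, 6, 7] / [2, 4];  Q = [1, 3, 4, 6, 7] / [2, 5]
  Insert 8 (step 8): P = [1, 3, 5, 6, 7, 8] / [2, 4];  Q = [1, 3, 4, 6, 7, 8] / [2, 5]
Final shape: (6, 2).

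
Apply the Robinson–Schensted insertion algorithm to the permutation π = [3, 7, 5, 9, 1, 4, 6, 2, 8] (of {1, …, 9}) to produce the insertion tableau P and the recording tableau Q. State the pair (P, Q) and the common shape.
P = [1, 2, 6, 8] / [3, 4, 9] / [5] / [7];  Q = [1, 2, 4, 9] / [3, 6, 7] / [5] / [8];  common shape = (4, 3, 1, 1)

Row-insert the values π_1, π_2, … into P one at a time, bumping the leftmost entry strictly greater than the inserted value down to the next row. The recording tableau Q records, in position (i, j), the step at which that cell was added to P.
  Insert 3 (step 1): P = [3];  Q = [1]
  Insert 7 (step 2): P = [3, 7];  Q = [1, 2]
  Insert 5 (step 3): P = [3, 5] / [7];  Q = [1, 2] / [3]
  Insert 9 (step 4): P = [3, 5, 9] / [7];  Q = [1, 2, 4] / [3]
  Insert 1 (step 5): P = [1, 5, 9] / [3] / [7];  Q = [1, 2, 4] / [3] / [5]
  Insert 4 (step 6): P = [1, 4, 9] / [3, 5] / [7];  Q = [1, 2, 4] / [3, 6] / [5]
  Insert 6 (step 7): P = [1, 4, 6] / [3, 5, 9] / [7];  Q = [1, 2, 4] / [3, 6, 7] / [5]
  Insert 2 (step 8): P = [1, 2, 6] / [3, 4, 9] / [5] / [7];  Q = [1, 2, 4] / [3, 6, 7] / [5] / [8]
  Insert 8 (step 9): P = [1, 2, 6, 8] / [3, 4, 9] / [5] / [7];  Q = [1, 2, 4, 9] / [3, 6, 7] / [5] / [8]
Final shape: (4, 3, 1, 1).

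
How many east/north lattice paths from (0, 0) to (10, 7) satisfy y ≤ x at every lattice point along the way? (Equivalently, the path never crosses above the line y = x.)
Number of paths = 7072

By the reflection principle (André's argument), the number of monotone paths to (10, 7) with n ≤ m that never go above y = x is C(17, 10) − C(17, 11) = 19448 − 12376 = 7072.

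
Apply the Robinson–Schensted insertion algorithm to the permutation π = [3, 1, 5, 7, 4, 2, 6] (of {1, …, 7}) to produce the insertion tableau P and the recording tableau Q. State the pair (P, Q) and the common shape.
P = [1, 2, 6] / [3, 4, 7] / [5];  Q = [1, 3, 4] / [2, 5, 7] / [6];  common shape = (3, 3, 1)

Row-insert the values π_1, π_2, … into P one at a time, bumping the leftmost entry strictly greater than the inserted value down to the next row. The recording tableau Q records, in position (i, j), the step at which that cell was added to P.
  Insert 3 (step 1): P = [3];  Q = [1]
  Insert 1 (step 2): P = [1] / [3];  Q = [1] / [2]
  Insert 5 (step 3): P = [1, 5] / [3];  Q = [1, 3] / [2]
  Insert 7 (step 4): P = [1, 5, 7] / [3];  Q = [1, 3, 4] / [2]
  Insert 4 (step 5): P = [1, 4, 7] / [3, 5];  Q = [1, 3, 4] / [2, 5]
  Insert 2 (step 6): P = [1, 2, 7] / [3, 4] / [5];  Q = [1, 3, 4] / [2, 5] / [6]
  Insert 6 (step 7): P = [1, 2, 6] / [3, 4, 7] / [5];  Q = [1, 3, 4] / [2, 5, 7] / [6]
Final shape: (3, 3, 1).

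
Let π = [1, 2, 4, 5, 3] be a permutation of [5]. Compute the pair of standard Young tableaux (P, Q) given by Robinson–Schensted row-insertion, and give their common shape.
P = [1, 2, 3, 5] / [4];  Q = [1, 2, 3, 4] / [5];  common shape = (4, 1)

Row-insert the values π_1, π_2, … into P one at a time, bumping the leftmost entry strictly greater than the inserted value down to the next row. The recording tableau Q records, in position (i, j), the step at which that cell was added to P.
  Insert 1 (step 1): P = [1];  Q = [1]
  Insert 2 (step 2): P = [1, 2];  Q = [1, 2]
  Insert 4 (step 3): P = [1, 2, 4];  Q = [1, 2, 3]
  Insert 5 (step 4): P = [1, 2, 4, 5];  Q = [1, 2, 3, 4]
  Insert 3 (step 5): P = [1, 2, 3, 5] / [4];  Q = [1, 2, 3, 4] / [5]
Final shape: (4, 1).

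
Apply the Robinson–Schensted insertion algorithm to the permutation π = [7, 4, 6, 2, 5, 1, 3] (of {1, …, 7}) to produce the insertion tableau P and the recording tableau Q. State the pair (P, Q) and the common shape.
P = [1, 3] / [2, 5] / [4, 6] / [7];  Q = [1, 3] / [2, 5] / [4, 7] / [6];  common shape = (2, 2, 2, 1)

Row-insert the values π_1, π_2, … into P one at a time, bumping the leftmost entry strictly greater than the inserted value down to the next row. The recording tableau Q records, in position (i, j), the step at which that cell was added to P.
  Insert 7 (step 1): P = [7];  Q = [1]
  Insert 4 (step 2): P = [4] / [7];  Q = [1] / [2]
  Insert 6 (step 3): P = [4, 6] / [7];  Q = [1, 3] / [2]
  Insert 2 (step 4): P = [2, 6] / [4] / [7];  Q = [1, 3] / [2] / [4]
  Insert 5 (step 5): P = [2, 5] / [4, 6] / [7];  Q = [1, 3] / [2, 5] / [4]
  Insert 1 (step 6): P = [1, 5] / [2, 6] / [4] / [7];  Q = [1, 3] / [2, 5] / [4] / [6]
  Insert 3 (step 7): P = [1, 3] / [2, 5] / [4, 6] / [7];  Q = [1, 3] / [2, 5] / [4, 7] / [6]
Final shape: (2, 2, 2, 1).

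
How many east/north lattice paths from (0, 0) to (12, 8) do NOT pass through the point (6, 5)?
Number of paths = 87162

Total paths from (0, 0) to (12, 8): C(20, 12) = 125970. Paths through (6, 5): (paths (0, 0) → (6, 5)) × (paths (6, 5) → (12, 8)) = C(11, 6) · C(9, 6) = 462 · 84 = 38808. Avoidance count = 125970 − 38808 = 87162.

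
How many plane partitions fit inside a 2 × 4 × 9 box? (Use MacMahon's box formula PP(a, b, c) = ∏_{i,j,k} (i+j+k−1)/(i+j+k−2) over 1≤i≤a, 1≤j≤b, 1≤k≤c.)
PP(2, 4, 9) = 143143

Evaluate the triple product over i = 1..2, j = 1..4, k = 1..9. The factors are (2/1) · (3/2) · (4/3) · (5/4) · (6/5) · (7/6) · (8/7) · (9/8) · … (72 factors total). The numerators and denominators telescope so the product is an integer; carrying out the multiplication exactly gives PP(2, 4, 9) = 143143.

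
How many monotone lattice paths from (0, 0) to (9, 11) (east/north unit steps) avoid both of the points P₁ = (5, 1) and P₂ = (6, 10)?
Number of paths = 130162

Inclusion–exclusion. Total paths: C(20, 9) = 167960. Through P₁: C(6, 5)·C(14, 4) = 6006. Through P₂: C(16, 6)·C(4, 3) = 32032. Since P₁ is strictly southwest of P₂, a monotone path through both must visit P₁ then P₂; paths through both = C(6, 5)·C(10, 1)·C(4, 3) = 240. Avoid both = 167960 − 6006 − 32032 + 240 = 130162.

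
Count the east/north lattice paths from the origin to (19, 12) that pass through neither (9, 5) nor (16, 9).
Number of paths = 74539329

Inclusion–exclusion. Total paths: C(31, 19) = 141120525. Through P₁: C(14, 9)·C(17, 10) = 38934896. Through P₂: C(25, 16)·C(6, 3) = 40859500. Since P₁ is strictly southwest of P₂, a monotone path through both must visit P₁ then P₂; paths through both = C(14, 9)·C(11, 7)·C(6, 3) = 13213200. Avoid both = 141120525 − 38934896 − 40859500 + 13213200 = 74539329.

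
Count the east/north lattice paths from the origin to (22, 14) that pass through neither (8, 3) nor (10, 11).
Number of paths = 2903718795

Inclusion–exclusion. Total paths: C(36, 22) = 3796297200. Through P₁: C(11, 8)·C(25, 14) = 735471000. Through P₂: C(21, 10)·C(15, 12) = 160485780. Since P₁ is strictly southwest of P₂, a monotone path through both must visit P₁ then P₂; paths through both = C(11, 8)·C(10, 2)·C(15, 12) = 3378375. Avoid both = 3796297200 − 735471000 − 160485780 + 3378375 = 2903718795.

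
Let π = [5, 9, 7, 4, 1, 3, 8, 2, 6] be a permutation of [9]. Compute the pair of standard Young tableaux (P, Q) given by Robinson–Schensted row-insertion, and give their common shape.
P = [1, 2, 6] / [3, 7, 8] / [4] / [5] / [9];  Q = [1, 2, 7] / [3, 6, 9] / [4] / [5] / [8];  common shape = (3, 3, 1, 1, 1)

Row-insert the values π_1, π_2, … into P one at a time, bumping the leftmost entry strictly greater than the inserted value down to the next row. The recording tableau Q records, in position (i, j), the step at which that cell was added to P.
  Insert 5 (step 1): P = [5];  Q = [1]
  Insert 9 (step 2): P = [5, 9];  Q = [1, 2]
  Insert 7 (step 3): P = [5, 7] / [9];  Q = [1, 2] / [3]
  Insert 4 (step 4): P = [4, 7] / [5] / [9];  Q = [1, 2] / [3] / [4]
  Insert 1 (step 5): P = [1, 7] / [4] / [5] / [9];  Q = [1, 2] / [3] / [4] / [5]
  Insert 3 (step 6): P = [1, 3] / [4, 7] / [5] / [9];  Q = [1, 2] / [3, 6] / [4] / [5]
  Insert 8 (step 7): P = [1, 3, 8] / [4, 7] / [5] / [9];  Q = [1, 2, 7] / [3, 6] / [4] / [5]
  Insert 2 (step 8): P = [1, 2, 8] / [3, 7] / [4] / [5] / [9];  Q = [1, 2, 7] / [3, 6] / [4] / [5] / [8]
  Insert 6 (step 9): P = [1, 2, 6] / [3, 7, 8] / [4] / [5] / [9];  Q = [1, 2, 7] / [3, 6, 9] / [4] / [5] / [8]
Final shape: (3, 3, 1, 1, 1).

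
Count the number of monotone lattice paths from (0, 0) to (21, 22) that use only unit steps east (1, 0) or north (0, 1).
Number of paths = 1052049481860

A monotone lattice path from (0, 0) to (21, 22) consists of 21 east steps and 22 north steps in some order, so it is determined by which 21 of the 43 steps are east. The count is C(43, 21) = 1052049481860.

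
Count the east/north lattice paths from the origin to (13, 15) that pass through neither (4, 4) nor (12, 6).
Number of paths = 25530820

Inclusion–exclusion. Total paths: C(28, 13) = 37442160. Through P₁: C(8, 4)·C(20, 9) = 11757200. Through P₂: C(18, 12)·C(10, 1) = 185640. Since P₁ is strictly southwest of P₂, a monotone path through both must visit P₁ then P₂; paths through both = C(8, 4)·C(10, 8)·C(10, 1) = 31500. Avoid both = 37442160 − 11757200 − 185640 + 31500 = 25530820.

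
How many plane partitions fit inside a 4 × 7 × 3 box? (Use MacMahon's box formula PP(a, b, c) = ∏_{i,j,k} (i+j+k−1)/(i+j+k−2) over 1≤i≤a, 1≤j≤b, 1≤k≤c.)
PP(4, 7, 3) = 1557270

Evaluate the triple product over i = 1..4, j = 1..7, k = 1..3. The factors are (2/1) · (3/2) · (4/3) · (3/2) · (4/3) · (5/4) · (4/3) · (5/4) · … (84 factors total). The numerators and denominators telescope so the product is an integer; carrying out the multiplication exactly gives PP(4, 7, 3) = 1557270.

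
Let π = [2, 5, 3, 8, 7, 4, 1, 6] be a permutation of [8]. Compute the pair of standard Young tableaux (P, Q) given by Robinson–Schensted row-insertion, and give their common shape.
P = [1, 3, 4, 6] / [2, 7] / [5] / [8];  Q = [1, 2, 4, 8] / [3, 5] / [6] / [7];  common shape = (4, 2, 1, 1)

Row-insert the values π_1, π_2, … into P one at a time, bumping the leftmost entry strictly greater than the inserted value down to the next row. The recording tableau Q records, in position (i, j), the step at which that cell was added to P.
  Insert 2 (step 1): P = [2];  Q = [1]
  Insert 5 (step 2): P = [2, 5];  Q = [1, 2]
  Insert 3 (step 3): P = [2, 3] / [5];  Q = [1, 2] / [3]
  Insert 8 (step 4): P = [2, 3, 8] / [5];  Q = [1, 2, 4] / [3]
  Insert 7 (step 5): P = [2, 3, 7] / [5, 8];  Q = [1, 2, 4] / [3, 5]
  Insert 4 (step 6): P = [2, 3, 4] / [5, 7] / [8];  Q = [1, 2, 4] / [3, 5] / [6]
  Insert 1 (step 7): P = [1, 3, 4] / [2, 7] / [5] / [8];  Q = [1, 2, 4] / [3, 5] / [6] / [7]
  Insert 6 (step 8): P = [1, 3, 4, 6] / [2, 7] / [5] / [8];  Q = [1, 2, 4, 8] / [3, 5] / [6] / [7]
Final shape: (4, 2, 1, 1).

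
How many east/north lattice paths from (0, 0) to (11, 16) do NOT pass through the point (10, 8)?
Number of paths = 12644073

Total paths from (0, 0) to (11, 16): C(27, 11) = 13037895. Paths through (10, 8): (paths (0, 0) → (10, 8)) × (paths (10, 8) → (11, 16)) = C(18, 10) · C(9, 1) = 43758 · 9 = 393822. Avoidance count = 13037895 − 393822 = 12644073.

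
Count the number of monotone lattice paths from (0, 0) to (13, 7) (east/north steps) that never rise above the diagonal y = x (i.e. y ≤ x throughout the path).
Number of paths = 38760

By the reflection principle (André's argument), the number of monotone paths to (13, 7) with n ≤ m that never go above y = x is C(20, 13) − C(20, 14) = 77520 − 38760 = 38760.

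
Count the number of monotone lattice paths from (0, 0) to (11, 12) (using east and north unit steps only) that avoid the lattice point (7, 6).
Number of paths = 991718

Total paths from (0, 0) to (11, 12): C(23, 11) = 1352078. Paths through (7, 6): (paths (0, 0) → (7, 6)) × (paths (7, 6) → (11, 12)) = C(13, 7) · C(10, 4) = 1716 · 210 = 360360. Avoidance count = 1352078 − 360360 = 991718.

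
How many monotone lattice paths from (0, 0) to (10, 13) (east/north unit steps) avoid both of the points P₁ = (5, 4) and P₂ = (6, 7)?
Number of paths = 637294

Inclusion–exclusion. Total paths: C(23, 10) = 1144066. Through P₁: C(9, 5)·C(14, 5) = 252252. Through P₂: C(13, 6)·C(10, 4) = 360360. Since P₁ is strictly southwest of P₂, a monotone path through both must visit P₁ then P₂; paths through both = C(9, 5)·C(4, 1)·C(10, 4) = 105840. Avoid both = 1144066 − 252252 − 360360 + 105840 = 637294.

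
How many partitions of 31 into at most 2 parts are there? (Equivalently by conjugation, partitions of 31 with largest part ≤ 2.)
p(31, parts ≤ 2) = 16

Use the recurrence p(n, m) = p(n, m−1) + p(n−m, m): either the largest part is < m (count p(n, m−1)) or the largest part is exactly m (remove one copy of m, count p(n−m, m)). With p(0, ·) = 1 this gives p(31, parts ≤ 2) = 16. (By conjugating Young diagrams, this also counts partitions of 31 into at most 2 parts.)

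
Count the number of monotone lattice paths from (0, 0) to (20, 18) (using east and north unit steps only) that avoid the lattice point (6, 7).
Number of paths = 25929102210

Total paths from (0, 0) to (20, 18): C(38, 20) = 33578000610. Paths through (6, 7): (paths (0, 0) → (6, 7)) × (paths (6, 7) → (20, 18)) = C(13, 6) · C(25, 14) = 1716 · 4457400 = 7648898400. Avoidance count = 33578000610 − 7648898400 = 25929102210.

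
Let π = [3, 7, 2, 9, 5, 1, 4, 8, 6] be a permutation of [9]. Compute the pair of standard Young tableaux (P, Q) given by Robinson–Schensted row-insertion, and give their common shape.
P = [1, 4, 6] / [2, 5, 8] / [3, 7, 9];  Q = [1, 2, 4] / [3, 5, 8] / [6, 7, 9];  common shape = (3, 3, 3)

Row-insert the values π_1, π_2, … into P one at a time, bumping the leftmost entry strictly greater than the inserted value down to the next row. The recording tableau Q records, in position (i, j), the step at which that cell was added to P.
  Insert 3 (step 1): P = [3];  Q = [1]
  Insert 7 (step 2): P = [3, 7];  Q = [1, 2]
  Insert 2 (step 3): P = [2, 7] / [3];  Q = [1, 2] / [3]
  Insert 9 (step 4): P = [2, 7, 9] / [3];  Q = [1, 2, 4] / [3]
  Insert 5 (step 5): P = [2, 5, 9] / [3, 7];  Q = [1, 2, 4] / [3, 5]
  Insert 1 (step 6): P = [1, 5, 9] / [2, 7] / [3];  Q = [1, 2, 4] / [3, 5] / [6]
  Insert 4 (step 7): P = [1, 4, 9] / [2, 5] / [3, 7];  Q = [1, 2, 4] / [3, 5] / [6, 7]
  Insert 8 (step 8): P = [1, 4, 8] / [2, 5, 9] / [3, 7];  Q = [1, 2, 4] / [3, 5, 8] / [6, 7]
  Insert 6 (step 9): P = [1, 4, 6] / [2, 5, 8] / [3, 7, 9];  Q = [1, 2, 4] / [3, 5, 8] / [6, 7, 9]
Final shape: (3, 3, 3).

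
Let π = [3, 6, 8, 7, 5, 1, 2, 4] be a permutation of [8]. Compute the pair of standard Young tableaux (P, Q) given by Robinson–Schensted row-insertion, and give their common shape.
P = [1, 2, 4] / [3, 5, 7] / [6] / [8];  Q = [1, 2, 3] / [4, 7, 8] / [5] / [6];  common shape = (3, 3, 1, 1)

Row-insert the values π_1, π_2, … into P one at a time, bumping the leftmost entry strictly greater than the inserted value down to the next row. The recording tableau Q records, in position (i, j), the step at which that cell was added to P.
  Insert 3 (step 1): P = [3];  Q = [1]
  Insert 6 (step 2): P = [3, 6];  Q = [1, 2]
  Insert 8 (step 3): P = [3, 6, 8];  Q = [1, 2, 3]
  Insert 7 (step 4): P = [3, 6, 7] / [8];  Q = [1, 2, 3] / [4]
  Insert 5 (step 5): P = [3, 5, 7] / [6] / [8];  Q = [1, 2, 3] / [4] / [5]
  Insert 1 (step 6): P = [1, 5, 7] / [3] / [6] / [8];  Q = [1, 2, 3] / [4] / [5] / [6]
  Insert 2 (step 7): P = [1, 2, 7] / [3, 5] / [6] / [8];  Q = [1, 2, 3] / [4, 7] / [5] / [6]
  Insert 4 (step 8): P = [1, 2, 4] / [3, 5, 7] / [6] / [8];  Q = [1, 2, 3] / [4, 7, 8] / [5] / [6]
Final shape: (3, 3, 1, 1).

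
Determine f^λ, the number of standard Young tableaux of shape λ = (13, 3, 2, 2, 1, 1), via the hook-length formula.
# SYT of shape (13, 3, 2, 2, 1, 1) = 42678636

Hook-length formula: f^λ = n! / Π hook(c), product over all cells c of the Young diagram. For λ = (13, 3, 2, 2, 1, 1), n = 22 boxes. Hook lengths by row (left-to-right, top-to-bottom): [18, 15, 12, 10, 9, 8, 7, 6, 5, 4, 3, 2, 1]; [7, 4, 1]; [5, 2]; [4, 1]; [2]; [1]. Product of hooks = 26336378880000. So f^λ = 22! / 26336378880000 = 1124000727777607680000 / 26336378880000 = 42678636.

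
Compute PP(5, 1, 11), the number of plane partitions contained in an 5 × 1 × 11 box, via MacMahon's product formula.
PP(5, 1, 11) = 4368

Evaluate the triple product over i = 1..5, j = 1..1, k = 1..11. The factors are (2/1) · (3/2) · (4/3) · (5/4) · (6/5) · (7/6) · (8/7) · (9/8) · … (55 factors total). The numerators and denominators telescope so the product is an integer; carrying out the multiplication exactly gives PP(5, 1, 11) = 4368.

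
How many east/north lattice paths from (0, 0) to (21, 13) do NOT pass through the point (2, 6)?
Number of paths = 909565360

Total paths from (0, 0) to (21, 13): C(34, 21) = 927983760. Paths through (2, 6): (paths (0, 0) → (2, 6)) × (paths (2, 6) → (21, 13)) = C(8, 2) · C(26, 19) = 28 · 657800 = 18418400. Avoidance count = 927983760 − 18418400 = 909565360.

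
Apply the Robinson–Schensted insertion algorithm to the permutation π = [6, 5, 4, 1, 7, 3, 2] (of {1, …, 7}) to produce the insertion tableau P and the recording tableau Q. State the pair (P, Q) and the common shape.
P = [1, 2] / [3, 7] / [4] / [5] / [6];  Q = [1, 5] / [2, 6] / [3] / [4] / [7];  common shape = (2, 2, 1, 1, 1)

Row-insert the values π_1, π_2, … into P one at a time, bumping the leftmost entry strictly greater than the inserted value down to the next row. The recording tableau Q records, in position (i, j), the step at which that cell was added to P.
  Insert 6 (step 1): P = [6];  Q = [1]
  Insert 5 (step 2): P = [5] / [6];  Q = [1] / [2]
  Insert 4 (step 3): P = [4] / [5] / [6];  Q = [1] / [2] / [3]
  Insert 1 (step 4): P = [1] / [4] / [5] / [6];  Q = [1] / [2] / [3] / [4]
  Insert 7 (step 5): P = [1, 7] / [4] / [5] / [6];  Q = [1, 5] / [2] / [3] / [4]
  Insert 3 (step 6): P = [1, 3] / [4, 7] / [5] / [6];  Q = [1, 5] / [2, 6] / [3] / [4]
  Insert 2 (step 7): P = [1, 2] / [3, 7] / [4] / [5] / [6];  Q = [1, 5] / [2, 6] / [3] / [4] / [7]
Final shape: (2, 2, 1, 1, 1).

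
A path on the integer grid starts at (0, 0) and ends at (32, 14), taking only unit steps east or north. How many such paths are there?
Number of paths = 239877544005

A monotone lattice path from (0, 0) to (32, 14) consists of 32 east steps and 14 north steps in some order, so it is determined by which 32 of the 46 steps are east. The count is C(46, 32) = 239877544005.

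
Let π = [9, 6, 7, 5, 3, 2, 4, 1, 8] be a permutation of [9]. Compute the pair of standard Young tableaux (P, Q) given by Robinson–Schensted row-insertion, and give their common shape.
P = [1, 4, 8] / [2, 7] / [3] / [5] / [6] / [9];  Q = [1, 3, 9] / [2, 7] / [4] / [5] / [6] / [8];  common shape = (3, 2, 1, 1, 1, 1)

Row-insert the values π_1, π_2, … into P one at a time, bumping the leftmost entry strictly greater than the inserted value down to the next row. The recording tableau Q records, in position (i, j), the step at which that cell was added to P.
  Insert 9 (step 1): P = [9];  Q = [1]
  Insert 6 (step 2): P = [6] / [9];  Q = [1] / [2]
  Insert 7 (step 3): P = [6, 7] / [9];  Q = [1, 3] / [2]
  Insert 5 (step 4): P = [5, 7] / [6] / [9];  Q = [1, 3] / [2] / [4]
  Insert 3 (step 5): P = [3, 7] / [5] / [6] / [9];  Q = [1, 3] / [2] / [4] / [5]
  Insert 2 (step 6): P = [2, 7] / [3] / [5] / [6] / [9];  Q = [1, 3] / [2] / [4] / [5] / [6]
  Insert 4 (step 7): P = [2, 4] / [3, 7] / [5] / [6] / [9];  Q = [1, 3] / [2, 7] / [4] / [5] / [6]
  Insert 1 (step 8): P = [1, 4] / [2, 7] / [3] / [5] / [6] / [9];  Q = [1, 3] / [2, 7] / [4] / [5] / [6] / [8]
  Insert 8 (step 9): P = [1, 4, 8] / [2, 7] / [3] / [5] / [6] / [9];  Q = [1, 3, 9] / [2, 7] / [4] / [5] / [6] / [8]
Final shape: (3, 2, 1, 1, 1, 1).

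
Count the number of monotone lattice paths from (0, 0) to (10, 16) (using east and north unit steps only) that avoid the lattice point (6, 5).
Number of paths = 4681105

Total paths from (0, 0) to (10, 16): C(26, 10) = 5311735. Paths through (6, 5): (paths (0, 0) → (6, 5)) × (paths (6, 5) → (10, 16)) = C(11, 6) · C(15, 4) = 462 · 1365 = 630630. Avoidance count = 5311735 − 630630 = 4681105.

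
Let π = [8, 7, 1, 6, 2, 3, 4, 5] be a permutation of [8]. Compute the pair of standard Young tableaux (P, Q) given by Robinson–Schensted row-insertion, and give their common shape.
P = [1, 2, 3, 4, 5] / [6] / [7] / [8];  Q = [1, 4, 6, 7, 8] / [2] / [3] / [5];  common shape = (5, 1, 1, 1)

Row-insert the values π_1, π_2, … into P one at a time, bumping the leftmost entry strictly greater than the inserted value down to the next row. The recording tableau Q records, in position (i, j), the step at which that cell was added to P.
  Insert 8 (step 1): P = [8];  Q = [1]
  Insert 7 (step 2): P = [7] / [8];  Q = [1] / [2]
  Insert 1 (step 3): P = [1] / [7] / [8];  Q = [1] / [2] / [3]
  Insert 6 (step 4): P = [1, 6] / [7] / [8];  Q = [1, 4] / [2] / [3]
  Insert 2 (step 5): P = [1, 2] / [6] / [7] / [8];  Q = [1, 4] / [2] / [3] / [5]
  Insert 3 (step 6): P = [1, 2, 3] / [6] / [7] / [8];  Q = [1, 4, 6] / [2] / [3] / [5]
  Insert 4 (step 7): P = [1, 2, 3, 4] / [6] / [7] / [8];  Q = [1, 4, 6, 7] / [2] / [3] / [5]
  Insert 5 (step 8): P = [1, 2, 3, 4, 5] / [6] / [7] / [8];  Q = [1, 4, 6, 7, 8] / [2] / [3] / [5]
Final shape: (5, 1, 1, 1).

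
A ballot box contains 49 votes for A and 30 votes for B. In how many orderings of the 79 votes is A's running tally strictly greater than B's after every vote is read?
Strict-lead orderings = 1333519289256080821180

Total orderings of the 79 votes with 49 for A: C(79, 49) = 5544632834275283414380. By the Bertrand ballot formula (Cycle Lemma / reflection principle), the number of orderings in which A is strictly ahead of B throughout is (p − q)/(p + q) · C(p + q, p) = (49 − 30)/(49 + 30) · 5544632834275283414380 = 1333519289256080821180.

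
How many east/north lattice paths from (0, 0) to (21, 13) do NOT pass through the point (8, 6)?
Number of paths = 695191200

Total paths from (0, 0) to (21, 13): C(34, 21) = 927983760. Paths through (8, 6): (paths (0, 0) → (8, 6)) × (paths (8, 6) → (21, 13)) = C(14, 8) · C(20, 13) = 3003 · 77520 = 232792560. Avoidance count = 927983760 − 232792560 = 695191200.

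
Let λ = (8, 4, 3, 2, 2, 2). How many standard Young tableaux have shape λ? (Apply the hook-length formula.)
# SYT of shape (8, 4, 3, 2, 2, 2) = 391718250

Hook-length formula: f^λ = n! / Π hook(c), product over all cells c of the Young diagram. For λ = (8, 4, 3, 2, 2, 2), n = 21 boxes. Hook lengths by row (left-to-right, top-to-bottom): [13, 12, 8, 6, 4, 3, 2, 1]; [8, 7, 3, 1]; [6, 5, 1]; [4, 3]; [3, 2]; [2, 1]. Product of hooks = 130427781120. So f^λ = 21! / 130427781120 = 51090942171709440000 / 130427781120 = 391718250.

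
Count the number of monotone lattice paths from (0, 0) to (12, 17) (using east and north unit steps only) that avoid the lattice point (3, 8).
Number of paths = 43873635

Total paths from (0, 0) to (12, 17): C(29, 12) = 51895935. Paths through (3, 8): (paths (0, 0) → (3, 8)) × (paths (3, 8) → (12, 17)) = C(11, 3) · C(18, 9) = 165 · 48620 = 8022300. Avoidance count = 51895935 − 8022300 = 43873635.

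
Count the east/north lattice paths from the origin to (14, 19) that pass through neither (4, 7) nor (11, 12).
Number of paths = 474529860

Inclusion–exclusion. Total paths: C(33, 14) = 818809200. Through P₁: C(11, 4)·C(22, 10) = 213393180. Through P₂: C(23, 11)·C(10, 3) = 162249360. Since P₁ is strictly southwest of P₂, a monotone path through both must visit P₁ then P₂; paths through both = C(11, 4)·C(12, 7)·C(10, 3) = 31363200. Avoid both = 818809200 − 213393180 − 162249360 + 31363200 = 474529860.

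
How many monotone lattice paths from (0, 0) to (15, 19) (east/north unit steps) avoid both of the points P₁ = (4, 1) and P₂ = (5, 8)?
Number of paths = 1243144218

Inclusion–exclusion. Total paths: C(34, 15) = 1855967520. Through P₁: C(5, 4)·C(29, 11) = 172986450. Through P₂: C(13, 5)·C(21, 10) = 453945492. Since P₁ is strictly southwest of P₂, a monotone path through both must visit P₁ then P₂; paths through both = C(5, 4)·C(8, 1)·C(21, 10) = 14108640. Avoid both = 1855967520 − 172986450 − 453945492 + 14108640 = 1243144218.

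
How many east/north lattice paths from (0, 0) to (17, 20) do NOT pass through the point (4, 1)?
Number of paths = 14168500710

Total paths from (0, 0) to (17, 20): C(37, 17) = 15905368710. Paths through (4, 1): (paths (0, 0) → (4, 1)) × (paths (4, 1) → (17, 20)) = C(5, 4) · C(32, 13) = 5 · 347373600 = 1736868000. Avoidance count = 15905368710 − 1736868000 = 14168500710.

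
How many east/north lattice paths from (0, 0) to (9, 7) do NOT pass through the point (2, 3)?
Number of paths = 8140

Total paths from (0, 0) to (9, 7): C(16, 9) = 11440. Paths through (2, 3): (paths (0, 0) → (2, 3)) × (paths (2, 3) → (9, 7)) = C(5, 2) · C(11, 7) = 10 · 330 = 3300. Avoidance count = 11440 − 3300 = 8140.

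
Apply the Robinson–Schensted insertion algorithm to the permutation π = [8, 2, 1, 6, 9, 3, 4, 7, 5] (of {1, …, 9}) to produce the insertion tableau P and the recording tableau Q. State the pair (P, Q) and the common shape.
P = [1, 3, 4, 5] / [2, 6, 7] / [8, 9];  Q = [1, 4, 5, 8] / [2, 6, 7] / [3, 9];  common shape = (4, 3, 2)

Row-insert the values π_1, π_2, … into P one at a time, bumping the leftmost entry strictly greater than the inserted value down to the next row. The recording tableau Q records, in position (i, j), the step at which that cell was added to P.
  Insert 8 (step 1): P = [8];  Q = [1]
  Insert 2 (step 2): P = [2] / [8];  Q = [1] / [2]
  Insert 1 (step 3): P = [1] / [2] / [8];  Q = [1] / [2] / [3]
  Insert 6 (step 4): P = [1, 6] / [2] / [8];  Q = [1, 4] / [2] / [3]
  Insert 9 (step 5): P = [1, 6, 9] / [2] / [8];  Q = [1, 4, 5] / [2] / [3]
  Insert 3 (step 6): P = [1, 3, 9] / [2, 6] / [8];  Q = [1, 4, 5] / [2, 6] / [3]
  Insert 4 (step 7): P = [1, 3, 4] / [2, 6, 9] / [8];  Q = [1, 4, 5] / [2, 6, 7] / [3]
  Insert 7 (step 8): P = [1, 3, 4, 7] / [2, 6, 9] / [8];  Q = [1, 4, 5, 8] / [2, 6, 7] / [3]
  Insert 5 (step 9): P = [1, 3, 4, 5] / [2, 6, 7] / [8, 9];  Q = [1, 4, 5, 8] / [2, 6, 7] / [3, 9]
Final shape: (4, 3, 2).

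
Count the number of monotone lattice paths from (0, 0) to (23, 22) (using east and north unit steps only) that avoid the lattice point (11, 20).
Number of paths = 4109010183135

Total paths from (0, 0) to (23, 22): C(45, 23) = 4116715363800. Paths through (11, 20): (paths (0, 0) → (11, 20)) × (paths (11, 20) → (23, 22)) = C(31, 11) · C(14, 12) = 84672315 · 91 = 7705180665. Avoidance count = 4116715363800 − 7705180665 = 4109010183135.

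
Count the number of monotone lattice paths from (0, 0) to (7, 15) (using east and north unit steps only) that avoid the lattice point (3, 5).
Number of paths = 114488

Total paths from (0, 0) to (7, 15): C(22, 7) = 170544. Paths through (3, 5): (paths (0, 0) → (3, 5)) × (paths (3, 5) → (7, 15)) = C(8, 3) · C(14, 4) = 56 · 1001 = 56056. Avoidance count = 170544 − 56056 = 114488.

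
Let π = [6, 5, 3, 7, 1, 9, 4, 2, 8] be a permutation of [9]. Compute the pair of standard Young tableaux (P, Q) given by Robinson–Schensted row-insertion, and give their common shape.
P = [1, 2, 8] / [3, 4, 9] / [5, 7] / [6];  Q = [1, 4, 6] / [2, 7, 9] / [3, 8] / [5];  common shape = (3, 3, 2, 1)

Row-insert the values π_1, π_2, … into P one at a time, bumping the leftmost entry strictly greater than the inserted value down to the next row. The recording tableau Q records, in position (i, j), the step at which that cell was added to P.
  Insert 6 (step 1): P = [6];  Q = [1]
  Insert 5 (step 2): P = [5] / [6];  Q = [1] / [2]
  Insert 3 (step 3): P = [3] / [5] / [6];  Q = [1] / [2] / [3]
  Insert 7 (step 4): P = [3, 7] / [5] / [6];  Q = [1, 4] / [2] / [3]
  Insert 1 (step 5): P = [1, 7] / [3] / [5] / [6];  Q = [1, 4] / [2] / [3] / [5]
  Insert 9 (step 6): P = [1, 7, 9] / [3] / [5] / [6];  Q = [1, 4, 6] / [2] / [3] / [5]
  Insert 4 (step 7): P = [1, 4, 9] / [3, 7] / [5] / [6];  Q = [1, 4, 6] / [2, 7] / [3] / [5]
  Insert 2 (step 8): P = [1, 2, 9] / [3, 4] / [5, 7] / [6];  Q = [1, 4, 6] / [2, 7] / [3, 8] / [5]
  Insert 8 (step 9): P = [1, 2, 8] / [3, 4, 9] / [5, 7] / [6];  Q = [1, 4, 6] / [2, 7, 9] / [3, 8] / [5]
Final shape: (3, 3, 2, 1).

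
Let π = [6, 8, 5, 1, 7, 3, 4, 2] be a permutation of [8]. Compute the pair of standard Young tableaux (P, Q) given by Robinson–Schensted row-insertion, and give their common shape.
P = [1, 2, 4] / [3, 7] / [5, 8] / [6];  Q = [1, 2, 7] / [3, 5] / [4, 6] / [8];  common shape = (3, 2, 2, 1)

Row-insert the values π_1, π_2, … into P one at a time, bumping the leftmost entry strictly greater than the inserted value down to the next row. The recording tableau Q records, in position (i, j), the step at which that cell was added to P.
  Insert 6 (step 1): P = [6];  Q = [1]
  Insert 8 (step 2): P = [6, 8];  Q = [1, 2]
  Insert 5 (step 3): P = [5, 8] / [6];  Q = [1, 2] / [3]
  Insert 1 (step 4): P = [1, 8] / [5] / [6];  Q = [1, 2] / [3] / [4]
  Insert 7 (step 5): P = [1, 7] / [5, 8] / [6];  Q = [1, 2] / [3, 5] / [4]
  Insert 3 (step 6): P = [1, 3] / [5, 7] / [6, 8];  Q = [1, 2] / [3, 5] / [4, 6]
  Insert 4 (step 7): P = [1, 3, 4] / [5, 7] / [6, 8];  Q = [1, 2, 7] / [3, 5] / [4, 6]
  Insert 2 (step 8): P = [1, 2, 4] / [3, 7] / [5, 8] / [6];  Q = [1, 2, 7] / [3, 5] / [4, 6] / [8]
Final shape: (3, 2, 2, 1).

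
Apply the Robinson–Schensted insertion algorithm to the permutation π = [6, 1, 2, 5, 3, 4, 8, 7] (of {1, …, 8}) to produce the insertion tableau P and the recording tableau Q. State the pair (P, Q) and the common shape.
P = [1, 2, 3, 4, 7] / [5, 8] / [6];  Q = [1, 3, 4, 6, 7] / [2, 8] / [5];  common shape = (5, 2, 1)

Row-insert the values π_1, π_2, … into P one at a time, bumping the leftmost entry strictly greater than the inserted value down to the next row. The recording tableau Q records, in position (i, j), the step at which that cell was added to P.
  Insert 6 (step 1): P = [6];  Q = [1]
  Insert 1 (step 2): P = [1] / [6];  Q = [1] / [2]
  Insert 2 (step 3): P = [1, 2] / [6];  Q = [1, 3] / [2]
  Insert 5 (step 4): P = [1, 2, 5] / [6];  Q = [1, 3, 4] / [2]
  Insert 3 (step 5): P = [1, 2, 3] / [5] / [6];  Q = [1, 3, 4] / [2] / [5]
  Insert 4 (step 6): P = [1, 2, 3, 4] / [5] / [6];  Q = [1, 3, 4, 6] / [2] / [5]
  Insert 8 (step 7): P = [1, 2, 3, 4, 8] / [5] / [6];  Q = [1, 3, 4, 6, 7] / [2] / [5]
  Insert 7 (step 8): P = [1, 2, 3, 4, 7] / [5, 8] / [6];  Q = [1, 3, 4, 6, 7] / [2, 8] / [5]
Final shape: (5, 2, 1).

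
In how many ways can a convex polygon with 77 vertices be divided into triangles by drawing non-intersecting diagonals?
C_75 = 1221395654430378811828760722007962130791020

These polygon triangulations are counted by the Catalan number C_n = (1/(n + 1)) · C(2n, n). For n = 75: C_75 = (1/76) · C(150, 75) = 92826069736708789698985814872605121940117520/76 = 1221395654430378811828760722007962130791020.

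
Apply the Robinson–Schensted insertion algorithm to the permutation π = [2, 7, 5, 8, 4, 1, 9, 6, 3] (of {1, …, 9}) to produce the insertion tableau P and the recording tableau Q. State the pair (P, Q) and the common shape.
P = [1, 3, 6, 9] / [2, 4] / [5, 8] / [7];  Q = [1, 2, 4, 7] / [3, 8] / [5, 9] / [6];  common shape = (4, 2, 2, 1)

Row-insert the values π_1, π_2, … into P one at a time, bumping the leftmost entry strictly greater than the inserted value down to the next row. The recording tableau Q records, in position (i, j), the step at which that cell was added to P.
  Insert 2 (step 1): P = [2];  Q = [1]
  Insert 7 (step 2): P = [2, 7];  Q = [1, 2]
  Insert 5 (step 3): P = [2, 5] / [7];  Q = [1, 2] / [3]
  Insert 8 (step 4): P = [2, 5, 8] / [7];  Q = [1, 2, 4] / [3]
  Insert 4 (step 5): P = [2, 4, 8] / [5] / [7];  Q = [1, 2, 4] / [3] / [5]
  Insert 1 (step 6): P = [1, 4, 8] / [2] / [5] / [7];  Q = [1, 2, 4] / [3] / [5] / [6]
  Insert 9 (step 7): P = [1, 4, 8, 9] / [2] / [5] / [7];  Q = [1, 2, 4, 7] / [3] / [5] / [6]
  Insert 6 (step 8): P = [1, 4, 6, 9] / [2, 8] / [5] / [7];  Q = [1, 2, 4, 7] / [3, 8] / [5] / [6]
  Insert 3 (step 9): P = [1, 3, 6, 9] / [2, 4] / [5, 8] / [7];  Q = [1, 2, 4, 7] / [3, 8] / [5, 9] / [6]
Final shape: (4, 2, 2, 1).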